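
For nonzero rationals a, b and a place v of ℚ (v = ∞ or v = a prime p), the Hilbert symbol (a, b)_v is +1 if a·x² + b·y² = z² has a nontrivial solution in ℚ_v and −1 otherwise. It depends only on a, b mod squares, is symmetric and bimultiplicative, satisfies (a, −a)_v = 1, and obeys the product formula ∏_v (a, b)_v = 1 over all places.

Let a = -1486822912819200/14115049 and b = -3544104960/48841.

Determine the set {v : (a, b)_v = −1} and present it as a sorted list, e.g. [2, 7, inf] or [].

(a, b) ≡ (-33, -24035) mod (ℚ^×)²; places V = {2, 3, 5, 11, 13, 17, 19, 23, ∞}.
(a,b)_3: α=3, u≡1; β=2, v≡1 (mod 3); (1|3)=+1, (1|3)=+1; sign (−1)^0·+1^2·+1^3 = +1.
(a,b)_13: α=-2, u≡2; β=-2, v≡11 (mod 13); (2|13)=-1, (11|13)=-1; sign (−1)^0·-1^-2·-1^-2 = +1.
(a,b)_17: α=-4, u≡15; β=-2, v≡6 (mod 17); (15|17)=+1, (6|17)=-1; sign (−1)^0·+1^-2·-1^-4 = +1.
(a,b)_23: α=2, u≡6; β=1, v≡9 (mod 23); (6|23)=+1, (9|23)=+1; sign (−1)^0·+1^1·+1^2 = +1.
(a,b)_5: α=2, u≡3; β=1, v≡3 (mod 5); (3|5)=-1, (3|5)=-1; sign (−1)^0·-1^1·-1^2 = -1.
(a,b)_∞: sgn(-33)=−, sgn(-24035)=−, so -1.
(a,b)_19: α=2, u≡11; β=1, v≡3 (mod 19); (11|19)=+1, (3|19)=-1; sign (−1)^0·+1^1·-1^2 = +1.
(a,b)_2: α=20, β=14; u≡7, v≡5 (mod 8); ε(u)ε(v)=1·0, αω(v)=20·1, βω(u)=14·0; sum ≡ 0  ⇒  +1.
(a,b)_11: α=1, u≡10; β=1, v≡4 (mod 11); (10|11)=-1, (4|11)=+1; sign (−1)^1·-1^1·+1^1 = +1.
Ram(-33, -24035) = {5, ∞}; no ℚ_5-point on the conic.

[5, inf]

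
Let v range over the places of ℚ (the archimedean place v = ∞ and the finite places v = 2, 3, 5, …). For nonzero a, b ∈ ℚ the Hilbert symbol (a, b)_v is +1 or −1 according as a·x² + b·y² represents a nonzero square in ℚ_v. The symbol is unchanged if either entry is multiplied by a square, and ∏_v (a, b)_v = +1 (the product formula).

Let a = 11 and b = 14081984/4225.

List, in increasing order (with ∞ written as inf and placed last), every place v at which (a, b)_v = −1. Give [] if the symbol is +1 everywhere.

Mod squares: a ≡ 11, b ≡ 119. Check v ∈ {∞, 2, 5, 7, 11, 13, 17, 43}.
v=13: a=13^0·(≡11), b=13^-2·(≡6) mod 13; (11|13)=-1, (6|13)=-1; (−1)^{0·-2·6}·(-1)^-2·(-1)^0 = +1.
v=11: a=11^1·(≡1), b=11^0·(≡4) mod 11; (1|11)=+1, (4|11)=+1; (−1)^{1·0·5}·(+1)^0·(+1)^1 = +1.
v=2: v_2(a)=0, v_2(b)=6; units ≡ 3, 7 (mod 8); ε·ε+αω+βω = 1·1+0·0+6·1 ≡ 1  ⇒  (a,b)_2 = -1.
v=43: a=43^0·(≡11), b=43^2·(≡20) mod 43; (11|43)=+1, (20|43)=-1; (−1)^{0·2·21}·(+1)^2·(-1)^0 = +1.
v=5: a=5^0·(≡1), b=5^-2·(≡1) mod 5; (1|5)=+1, (1|5)=+1; (−1)^{0·-2·2}·(+1)^-2·(+1)^0 = +1.
v=17: a=17^0·(≡11), b=17^1·(≡3) mod 17; (11|17)=-1, (3|17)=-1; (−1)^{0·1·8}·(-1)^1·(-1)^0 = -1.
v=7: a=7^0·(≡4), b=7^1·(≡6) mod 7; (4|7)=+1, (6|7)=-1; (−1)^{0·1·3}·(+1)^1·(-1)^0 = +1.
v=∞: 11 > 0 and 119 > 0  ⇒  (a,b)_∞ = +1.
(11, 119 / ℚ) ramifies at {2, 17}: a division algebra.

[2, 17]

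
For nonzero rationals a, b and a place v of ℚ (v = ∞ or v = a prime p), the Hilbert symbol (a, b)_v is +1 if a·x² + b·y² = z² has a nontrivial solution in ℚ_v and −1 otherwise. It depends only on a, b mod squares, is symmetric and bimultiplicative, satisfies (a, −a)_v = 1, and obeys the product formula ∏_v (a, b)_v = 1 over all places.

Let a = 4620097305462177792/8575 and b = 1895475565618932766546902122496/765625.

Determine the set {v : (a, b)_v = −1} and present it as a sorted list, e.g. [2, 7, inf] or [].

[11, 43]

Mod squares: a ≡ 1771, b ≡ 43989. Check v ∈ {∞, 2, 3, 5, 7, 11, 23, 31, 43}.
v=23: a=23^1·(≡8), b=23^2·(≡18) mod 23; (8|23)=+1, (18|23)=+1; (−1)^{1·2·11}·(+1)^2·(+1)^1 = +1.
v=5: a=5^-2·(≡4), b=5^-6·(≡4) mod 5; (4|5)=+1, (4|5)=+1; (−1)^{-2·-6·2}·(+1)^-6·(+1)^-2 = +1.
v=31: a=31^2·(≡10), b=31^3·(≡30) mod 31; (10|31)=+1, (30|31)=-1; (−1)^{2·3·15}·(+1)^3·(-1)^2 = +1.
v=7: a=7^-3·(≡2), b=7^-2·(≡2) mod 7; (2|7)=+1, (2|7)=+1; (−1)^{-3·-2·3}·(+1)^-2·(+1)^-3 = +1.
v=2: v_2(a)=20, v_2(b)=32; units ≡ 3, 5 (mod 8); ε·ε+αω+βω = 1·0+20·1+32·1 ≡ 0  ⇒  (a,b)_2 = +1.
v=43: a=43^2·(≡26), b=43^3·(≡30) mod 43; (26|43)=-1, (30|43)=-1; (−1)^{2·3·21}·(-1)^3·(-1)^2 = -1.
v=∞: 1771 > 0 and 43989 > 0  ⇒  (a,b)_∞ = +1.
v=3: a=3^4·(≡1), b=3^7·(≡2) mod 3; (1|3)=+1, (2|3)=-1; (−1)^{4·7·1}·(+1)^7·(-1)^4 = +1.
v=11: a=11^3·(≡10), b=11^5·(≡8) mod 11; (10|11)=-1, (8|11)=-1; (−1)^{3·5·5}·(-1)^5·(-1)^3 = -1.
(1771, 43989 / ℚ) ramifies at {11, 43}: a division algebra.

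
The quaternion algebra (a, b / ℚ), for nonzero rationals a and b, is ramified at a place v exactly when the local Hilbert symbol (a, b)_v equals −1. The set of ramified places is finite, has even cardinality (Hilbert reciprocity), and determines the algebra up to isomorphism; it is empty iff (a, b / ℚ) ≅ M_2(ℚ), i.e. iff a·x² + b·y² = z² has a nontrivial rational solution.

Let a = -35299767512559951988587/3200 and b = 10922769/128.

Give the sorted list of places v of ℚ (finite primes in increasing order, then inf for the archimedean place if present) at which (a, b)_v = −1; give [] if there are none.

Mod squares: a ≡ -643126, b ≡ 269698. Check v ∈ {∞, 2, 3, 5, 7, 11, 13, 23, 31, 41}.
v=5: a=5^-2·(≡1), b=5^0·(≡3) mod 5; (1|5)=+1, (3|5)=-1; (−1)^{-2·0·2}·(+1)^0·(-1)^-2 = +1.
v=31: a=31^1·(≡30), b=31^0·(≡3) mod 31; (30|31)=-1, (3|31)=-1; (−1)^{1·0·15}·(-1)^0·(-1)^1 = -1.
v=3: a=3^6·(≡2), b=3^4·(≡1) mod 3; (2|3)=-1, (1|3)=+1; (−1)^{6·4·1}·(-1)^4·(+1)^6 = +1.
v=23: a=23^3·(≡18), b=23^1·(≡7) mod 23; (18|23)=+1, (7|23)=-1; (−1)^{3·1·11}·(+1)^1·(-1)^3 = +1.
v=∞: -643126 < 0 and 269698 > 0  ⇒  (a,b)_∞ = +1.
v=7: a=7^2·(≡3), b=7^0·(≡2) mod 7; (3|7)=-1, (2|7)=+1; (−1)^{2·0·3}·(-1)^0·(+1)^2 = +1.
v=13: a=13^4·(≡12), b=13^1·(≡8) mod 13; (12|13)=+1, (8|13)=-1; (−1)^{4·1·6}·(+1)^1·(-1)^4 = +1.
v=11: a=11^3·(≡2), b=11^1·(≡6) mod 11; (2|11)=-1, (6|11)=-1; (−1)^{3·1·5}·(-1)^1·(-1)^3 = -1.
v=41: a=41^3·(≡13), b=41^1·(≡31) mod 41; (13|41)=-1, (31|41)=+1; (−1)^{3·1·20}·(-1)^1·(+1)^3 = -1.
v=2: v_2(a)=-7, v_2(b)=-7; units ≡ 5, 1 (mod 8); ε·ε+αω+βω = 0·0+-7·0+-7·1 ≡ 1  ⇒  (a,b)_2 = -1.
|Ram(-643126, 269698)| = 4, even; anisotropic at {2, 11, 31, 41}.

[2, 11, 31, 41]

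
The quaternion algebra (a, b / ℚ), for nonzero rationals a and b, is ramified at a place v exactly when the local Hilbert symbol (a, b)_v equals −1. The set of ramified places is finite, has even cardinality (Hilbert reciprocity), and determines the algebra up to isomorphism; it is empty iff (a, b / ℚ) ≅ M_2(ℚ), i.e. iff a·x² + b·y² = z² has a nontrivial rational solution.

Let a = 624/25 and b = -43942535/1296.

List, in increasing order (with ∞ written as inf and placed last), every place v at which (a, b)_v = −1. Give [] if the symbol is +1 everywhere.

[13, 17]

Mod squares: a ≡ 39, b ≡ -260015. Check v ∈ {∞, 2, 3, 5, 7, 13, 17, 19, 23}.
v=2: v_2(a)=4, v_2(b)=-4; units ≡ 7, 1 (mod 8); ε·ε+αω+βω = 1·0+4·0+-4·0 ≡ 0  ⇒  (a,b)_2 = +1.
v=19: a=19^0·(≡9), b=19^1·(≡12) mod 19; (9|19)=+1, (12|19)=-1; (−1)^{0·1·9}·(+1)^1·(-1)^0 = +1.
v=5: a=5^-2·(≡4), b=5^1·(≡3) mod 5; (4|5)=+1, (3|5)=-1; (−1)^{-2·1·2}·(+1)^1·(-1)^-2 = +1.
v=17: a=17^0·(≡10), b=17^1·(≡3) mod 17; (10|17)=-1, (3|17)=-1; (−1)^{0·1·8}·(-1)^1·(-1)^0 = -1.
v=∞: 39 > 0 and -260015 < 0  ⇒  (a,b)_∞ = +1.
v=7: a=7^0·(≡2), b=7^1·(≡4) mod 7; (2|7)=+1, (4|7)=+1; (−1)^{0·1·3}·(+1)^1·(+1)^0 = +1.
v=23: a=23^0·(≡13), b=23^1·(≡11) mod 23; (13|23)=+1, (11|23)=-1; (−1)^{0·1·11}·(+1)^1·(-1)^0 = +1.
v=3: a=3^1·(≡1), b=3^-4·(≡1) mod 3; (1|3)=+1, (1|3)=+1; (−1)^{1·-4·1}·(+1)^-4·(+1)^1 = +1.
v=13: a=13^1·(≡4), b=13^2·(≡7) mod 13; (4|13)=+1, (7|13)=-1; (−1)^{1·2·6}·(+1)^2·(-1)^1 = -1.
Ram(39, -260015) = {13, 17}; no ℚ_13-point on the conic.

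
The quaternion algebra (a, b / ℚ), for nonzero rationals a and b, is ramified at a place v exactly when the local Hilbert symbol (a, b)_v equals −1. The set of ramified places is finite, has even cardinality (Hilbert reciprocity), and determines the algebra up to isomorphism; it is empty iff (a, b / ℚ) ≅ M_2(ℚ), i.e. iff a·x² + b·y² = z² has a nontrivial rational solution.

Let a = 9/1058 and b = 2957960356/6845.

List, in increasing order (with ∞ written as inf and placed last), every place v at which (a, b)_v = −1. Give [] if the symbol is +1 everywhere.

(a, b) ≡ (2, 60605) mod (ℚ^×)²; places V = {2, 3, 5, 13, 17, 19, 23, 31, 37, ∞}.
(a,b)_23: α=-2, u≡16; β=1, v≡9 (mod 23); (16|23)=+1, (9|23)=+1; sign (−1)^0·+1^1·+1^-2 = +1.
(a,b)_5: α=0, u≡3; β=-1, v≡4 (mod 5); (3|5)=-1, (4|5)=+1; sign (−1)^0·-1^-1·+1^0 = -1.
(a,b)_17: α=0, u≡15; β=1, v≡3 (mod 17); (15|17)=+1, (3|17)=-1; sign (−1)^0·+1^1·-1^0 = +1.
(a,b)_19: α=0, u≡8; β=2, v≡13 (mod 19); (8|19)=-1, (13|19)=-1; sign (−1)^0·-1^2·-1^0 = +1.
(a,b)_2: α=-1, β=2; u≡1, v≡5 (mod 8); ε(u)ε(v)=0·0, αω(v)=-1·1, βω(u)=2·0; sum ≡ 1  ⇒  -1.
(a,b)_13: α=0, u≡7; β=2, v≡10 (mod 13); (7|13)=-1, (10|13)=+1; sign (−1)^0·-1^2·+1^0 = +1.
(a,b)_37: α=0, u≡29; β=-2, v≡11 (mod 37); (29|37)=-1, (11|37)=+1; sign (−1)^0·-1^-2·+1^0 = +1.
(a,b)_∞: sgn(2)=+, sgn(60605)=+, so +1.
(a,b)_31: α=0, u≡10; β=1, v≡8 (mod 31); (10|31)=+1, (8|31)=+1; sign (−1)^0·+1^1·+1^0 = +1.
(a,b)_3: α=2, u≡2; β=0, v≡2 (mod 3); (2|3)=-1, (2|3)=-1; sign (−1)^0·-1^0·-1^2 = +1.
Ram(2, 60605) = {2, 5}; no ℚ_2-point on the conic.

[2, 5]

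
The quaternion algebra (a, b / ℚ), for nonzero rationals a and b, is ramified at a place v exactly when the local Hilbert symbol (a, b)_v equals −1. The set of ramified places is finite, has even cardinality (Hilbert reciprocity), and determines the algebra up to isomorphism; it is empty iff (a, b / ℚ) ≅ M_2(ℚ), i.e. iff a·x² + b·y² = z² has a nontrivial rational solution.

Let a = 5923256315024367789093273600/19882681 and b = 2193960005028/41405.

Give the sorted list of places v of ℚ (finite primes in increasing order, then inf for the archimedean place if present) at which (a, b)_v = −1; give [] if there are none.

[17, 19]

(a, b) ≡ (31, 3454485) mod (ℚ^×)²; places V = {2, 3, 5, 7, 11, 13, 17, 19, 23, 31, ∞}.
(a,b)_2: α=14, β=2; u≡7, v≡5 (mod 8); ε(u)ε(v)=1·0, αω(v)=14·1, βω(u)=2·0; sum ≡ 0  ⇒  +1.
(a,b)_7: α=-6, u≡6; β=-2, v≡3 (mod 7); (6|7)=-1, (3|7)=-1; sign (−1)^0·-1^-2·-1^-6 = +1.
(a,b)_13: α=-2, u≡11; β=-2, v≡7 (mod 13); (11|13)=-1, (7|13)=-1; sign (−1)^0·-1^-2·-1^-2 = +1.
(a,b)_17: α=0, u≡10; β=1, v≡15 (mod 17); (10|17)=-1, (15|17)=+1; sign (−1)^0·-1^1·+1^0 = -1.
(a,b)_11: α=0, u≡1; β=2, v≡4 (mod 11); (1|11)=+1, (4|11)=+1; sign (−1)^0·+1^2·+1^0 = +1.
(a,b)_23: α=2, u≡1; β=1, v≡15 (mod 23); (1|23)=+1, (15|23)=-1; sign (−1)^0·+1^1·-1^2 = +1.
(a,b)_31: α=3, u≡19; β=1, v≡24 (mod 31); (19|31)=+1, (24|31)=-1; sign (−1)^1·+1^1·-1^3 = +1.
(a,b)_5: α=2, u≡4; β=-1, v≡3 (mod 5); (4|5)=+1, (3|5)=-1; sign (−1)^0·+1^-1·-1^2 = +1.
(a,b)_3: α=26, u≡1; β=9, v≡2 (mod 3); (1|3)=+1, (2|3)=-1; sign (−1)^0·+1^9·-1^26 = +1.
(a,b)_∞: sgn(31)=+, sgn(3454485)=+, so +1.
(a,b)_19: α=2, u≡18; β=1, v≡7 (mod 19); (18|19)=-1, (7|19)=+1; sign (−1)^0·-1^1·+1^2 = -1.
Ram(31, 3454485) = {17, 19}; no ℚ_17-point on the conic.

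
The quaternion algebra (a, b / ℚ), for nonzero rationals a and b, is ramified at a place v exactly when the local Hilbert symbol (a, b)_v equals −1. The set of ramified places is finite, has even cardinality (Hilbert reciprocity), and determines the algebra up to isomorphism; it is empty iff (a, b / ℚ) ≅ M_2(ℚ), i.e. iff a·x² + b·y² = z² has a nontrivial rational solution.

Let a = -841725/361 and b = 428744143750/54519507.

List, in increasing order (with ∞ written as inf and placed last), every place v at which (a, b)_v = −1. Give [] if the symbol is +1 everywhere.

Mod squares: a ≡ -3741, b ≡ 7410. Check v ∈ {∞, 2, 3, 5, 7, 13, 17, 19, 29, 31, 43}.
v=17: a=17^0·(≡16), b=17^2·(≡9) mod 17; (16|17)=+1, (9|17)=+1; (−1)^{0·2·8}·(+1)^2·(+1)^0 = +1.
v=13: a=13^0·(≡9), b=13^1·(≡5) mod 13; (9|13)=+1, (5|13)=-1; (−1)^{0·1·6}·(+1)^1·(-1)^0 = +1.
v=31: a=31^0·(≡4), b=31^2·(≡5) mod 31; (4|31)=+1, (5|31)=+1; (−1)^{0·2·15}·(+1)^2·(+1)^0 = +1.
v=43: a=43^1·(≡7), b=43^0·(≡17) mod 43; (7|43)=-1, (17|43)=+1; (−1)^{1·0·21}·(-1)^0·(+1)^1 = +1.
v=29: a=29^1·(≡7), b=29^-2·(≡12) mod 29; (7|29)=+1, (12|29)=-1; (−1)^{1·-2·14}·(+1)^-2·(-1)^1 = -1.
v=2: v_2(a)=0, v_2(b)=1; units ≡ 3, 1 (mod 8); ε·ε+αω+βω = 1·0+0·0+1·1 ≡ 1  ⇒  (a,b)_2 = -1.
v=7: a=7^0·(≡1), b=7^-4·(≡1) mod 7; (1|7)=+1, (1|7)=+1; (−1)^{0·-4·3}·(+1)^-4·(+1)^0 = +1.
v=19: a=19^-2·(≡13), b=19^1·(≡8) mod 19; (13|19)=-1, (8|19)=-1; (−1)^{-2·1·9}·(-1)^1·(-1)^-2 = -1.
v=3: a=3^3·(≡1), b=3^-3·(≡1) mod 3; (1|3)=+1, (1|3)=+1; (−1)^{3·-3·1}·(+1)^-3·(+1)^3 = -1.
v=∞: -3741 < 0 and 7410 > 0  ⇒  (a,b)_∞ = +1.
v=5: a=5^2·(≡1), b=5^5·(≡3) mod 5; (1|5)=+1, (3|5)=-1; (−1)^{2·5·2}·(+1)^5·(-1)^2 = +1.
Ram(-3741, 7410) = {2, 3, 19, 29}; no ℚ_2-point on the conic.

[2, 3, 19, 29]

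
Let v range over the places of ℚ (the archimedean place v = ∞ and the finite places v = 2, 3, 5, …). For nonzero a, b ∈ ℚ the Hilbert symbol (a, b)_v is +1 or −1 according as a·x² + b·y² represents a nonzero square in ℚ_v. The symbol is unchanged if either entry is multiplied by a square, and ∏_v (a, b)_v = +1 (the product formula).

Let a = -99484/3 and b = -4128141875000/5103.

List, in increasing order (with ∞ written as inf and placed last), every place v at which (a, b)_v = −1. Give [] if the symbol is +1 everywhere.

[5, 7, 11, 17, 19, inf]

(a, b) ≡ (-74613, -22610) mod (ℚ^×)²; places V = {2, 3, 5, 7, 11, 13, 17, 19, ∞}.
(a,b)_17: α=1, u≡10; β=1, v≡16 (mod 17); (10|17)=-1, (16|17)=+1; sign (−1)^0·-1^1·+1^1 = -1.
(a,b)_3: α=-1, u≡2; β=-6, v≡1 (mod 3); (2|3)=-1, (1|3)=+1; sign (−1)^0·-1^-6·+1^-1 = +1.
(a,b)_13: α=0, u≡6; β=2, v≡10 (mod 13); (6|13)=-1, (10|13)=+1; sign (−1)^0·-1^2·+1^0 = +1.
(a,b)_7: α=1, u≡4; β=-1, v≡4 (mod 7); (4|7)=+1, (4|7)=+1; sign (−1)^1·+1^-1·+1^1 = -1.
(a,b)_19: α=1, u≡9; β=1, v≡11 (mod 19); (9|19)=+1, (11|19)=+1; sign (−1)^1·+1^1·+1^1 = -1.
(a,b)_5: α=0, u≡2; β=7, v≡3 (mod 5); (2|5)=-1, (3|5)=-1; sign (−1)^0·-1^7·-1^0 = -1.
(a,b)_2: α=2, β=3; u≡3, v≡7 (mod 8); ε(u)ε(v)=1·1, αω(v)=2·0, βω(u)=3·1; sum ≡ 0  ⇒  +1.
(a,b)_∞: sgn(-74613)=−, sgn(-22610)=−, so -1.
(a,b)_11: α=1, u≡3; β=2, v≡10 (mod 11); (3|11)=+1, (10|11)=-1; sign (−1)^0·+1^2·-1^1 = -1.
Ram(-74613, -22610) = {5, 7, 11, 17, 19, ∞}; no ℚ_5-point on the conic.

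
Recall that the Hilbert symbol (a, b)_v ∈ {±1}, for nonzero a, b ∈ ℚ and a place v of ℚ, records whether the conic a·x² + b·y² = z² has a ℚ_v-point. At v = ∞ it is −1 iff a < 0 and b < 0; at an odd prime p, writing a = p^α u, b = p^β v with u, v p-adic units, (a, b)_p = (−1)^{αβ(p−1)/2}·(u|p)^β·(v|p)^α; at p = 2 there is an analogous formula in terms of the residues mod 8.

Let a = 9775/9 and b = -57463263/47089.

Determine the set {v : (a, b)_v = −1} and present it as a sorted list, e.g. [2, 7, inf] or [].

(a, b) ≡ (391, -5863) mod (ℚ^×)²; places V = {2, 3, 5, 7, 11, 13, 17, 23, 31, 41, ∞}.
(a,b)_41: α=0, u≡11; β=1, v≡2 (mod 41); (11|41)=-1, (2|41)=+1; sign (−1)^0·-1^1·+1^0 = -1.
(a,b)_∞: sgn(391)=+, sgn(-5863)=−, so +1.
(a,b)_3: α=-2, u≡1; β=4, v≡2 (mod 3); (1|3)=+1, (2|3)=-1; sign (−1)^0·+1^4·-1^-2 = +1.
(a,b)_5: α=2, u≡4; β=0, v≡3 (mod 5); (4|5)=+1, (3|5)=-1; sign (−1)^0·+1^0·-1^2 = +1.
(a,b)_17: α=1, u≡11; β=0, v≡16 (mod 17); (11|17)=-1, (16|17)=+1; sign (−1)^0·-1^0·+1^1 = +1.
(a,b)_13: α=0, u≡10; β=1, v≡3 (mod 13); (10|13)=+1, (3|13)=+1; sign (−1)^0·+1^1·+1^0 = +1.
(a,b)_23: α=1, u≡14; β=0, v≡18 (mod 23); (14|23)=-1, (18|23)=+1; sign (−1)^0·-1^0·+1^1 = +1.
(a,b)_11: α=0, u≡2; β=3, v≡10 (mod 11); (2|11)=-1, (10|11)=-1; sign (−1)^0·-1^3·-1^0 = -1.
(a,b)_7: α=0, u≡5; β=-2, v≡5 (mod 7); (5|7)=-1, (5|7)=-1; sign (−1)^0·-1^-2·-1^0 = +1.
(a,b)_2: α=0, β=0; u≡7, v≡1 (mod 8); ε(u)ε(v)=1·0, αω(v)=0·0, βω(u)=0·0; sum ≡ 0  ⇒  +1.
(a,b)_31: α=0, u≡8; β=-2, v≡23 (mod 31); (8|31)=+1, (23|31)=-1; sign (−1)^0·+1^-2·-1^0 = +1.
Ram(391, -5863) = {11, 41}; no ℚ_11-point on the conic.

[11, 41]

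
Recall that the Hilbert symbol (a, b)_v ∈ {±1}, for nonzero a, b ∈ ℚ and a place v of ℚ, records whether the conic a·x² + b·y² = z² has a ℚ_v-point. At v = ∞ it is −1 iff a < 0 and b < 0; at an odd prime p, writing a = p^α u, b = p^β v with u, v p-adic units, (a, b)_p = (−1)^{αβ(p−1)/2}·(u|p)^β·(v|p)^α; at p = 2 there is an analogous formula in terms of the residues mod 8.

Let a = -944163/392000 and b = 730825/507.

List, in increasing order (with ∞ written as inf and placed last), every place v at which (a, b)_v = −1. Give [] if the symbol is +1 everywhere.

[3, 41]

(a, b) ≡ (-15, 87699) mod (ℚ^×)²; places V = {2, 3, 5, 7, 11, 13, 17, 23, 31, 41, ∞}.
(a,b)_2: α=-6, β=0; u≡1, v≡3 (mod 8); ε(u)ε(v)=0·1, αω(v)=-6·1, βω(u)=0·0; sum ≡ 0  ⇒  +1.
(a,b)_41: α=0, u≡15; β=1, v≡13 (mod 41); (15|41)=-1, (13|41)=-1; sign (−1)^0·-1^1·-1^0 = -1.
(a,b)_7: α=-2, u≡3; β=0, v≡6 (mod 7); (3|7)=-1, (6|7)=-1; sign (−1)^0·-1^0·-1^-2 = +1.
(a,b)_13: α=0, u≡6; β=-2, v≡10 (mod 13); (6|13)=-1, (10|13)=+1; sign (−1)^0·-1^-2·+1^0 = +1.
(a,b)_11: α=2, u≡10; β=0, v≡7 (mod 11); (10|11)=-1, (7|11)=-1; sign (−1)^0·-1^0·-1^2 = +1.
(a,b)_23: α=0, u≡3; β=1, v≡12 (mod 23); (3|23)=+1, (12|23)=+1; sign (−1)^0·+1^1·+1^0 = +1.
(a,b)_∞: sgn(-15)=−, sgn(87699)=+, so +1.
(a,b)_17: α=2, u≡1; β=0, v≡13 (mod 17); (1|17)=+1, (13|17)=+1; sign (−1)^0·+1^0·+1^2 = +1.
(a,b)_3: α=3, u≡1; β=-1, v≡1 (mod 3); (1|3)=+1, (1|3)=+1; sign (−1)^1·+1^-1·+1^3 = -1.
(a,b)_5: α=-3, u≡2; β=2, v≡4 (mod 5); (2|5)=-1, (4|5)=+1; sign (−1)^0·-1^2·+1^-3 = +1.
(a,b)_31: α=0, u≡7; β=1, v≡7 (mod 31); (7|31)=+1, (7|31)=+1; sign (−1)^0·+1^1·+1^0 = +1.
|Ram(-15, 87699)| = 2, even; anisotropic at {3, 41}.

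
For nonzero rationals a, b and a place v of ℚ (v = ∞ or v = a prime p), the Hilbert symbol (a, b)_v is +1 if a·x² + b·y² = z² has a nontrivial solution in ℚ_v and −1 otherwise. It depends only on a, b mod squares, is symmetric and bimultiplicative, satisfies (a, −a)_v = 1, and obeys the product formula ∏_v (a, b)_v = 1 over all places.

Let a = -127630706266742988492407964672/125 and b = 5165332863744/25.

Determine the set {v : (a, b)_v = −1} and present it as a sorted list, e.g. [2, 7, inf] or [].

[2, 23, 29, 41]

Mod squares: a ≡ -170085, b ≡ 131979. Check v ∈ {∞, 2, 3, 5, 17, 23, 29, 37, 41}.
v=29: a=29^3·(≡7), b=29^1·(≡3) mod 29; (7|29)=+1, (3|29)=-1; (−1)^{3·1·14}·(+1)^1·(-1)^3 = -1.
v=37: a=37^2·(≡30), b=37^1·(≡35) mod 37; (30|37)=+1, (35|37)=-1; (−1)^{2·1·18}·(+1)^1·(-1)^2 = +1.
v=17: a=17^5·(≡13), b=17^2·(≡2) mod 17; (13|17)=+1, (2|17)=+1; (−1)^{5·2·8}·(+1)^2·(+1)^5 = +1.
v=5: a=5^-3·(≡3), b=5^-2·(≡4) mod 5; (3|5)=-1, (4|5)=+1; (−1)^{-3·-2·2}·(-1)^-2·(+1)^-3 = +1.
v=3: a=3^5·(≡2), b=3^1·(≡1) mod 3; (2|3)=-1, (1|3)=+1; (−1)^{5·1·1}·(-1)^1·(+1)^5 = +1.
v=∞: -170085 < 0 and 131979 > 0  ⇒  (a,b)_∞ = +1.
v=2: v_2(a)=10, v_2(b)=8; units ≡ 3, 3 (mod 8); ε·ε+αω+βω = 1·1+10·1+8·1 ≡ 1  ⇒  (a,b)_2 = -1.
v=23: a=23^5·(≡14), b=23^2·(≡17) mod 23; (14|23)=-1, (17|23)=-1; (−1)^{5·2·11}·(-1)^2·(-1)^5 = -1.
v=41: a=41^2·(≡7), b=41^1·(≡23) mod 41; (7|41)=-1, (23|41)=+1; (−1)^{2·1·20}·(-1)^1·(+1)^2 = -1.
|Ram(-170085, 131979)| = 4, even; anisotropic at {2, 23, 29, 41}.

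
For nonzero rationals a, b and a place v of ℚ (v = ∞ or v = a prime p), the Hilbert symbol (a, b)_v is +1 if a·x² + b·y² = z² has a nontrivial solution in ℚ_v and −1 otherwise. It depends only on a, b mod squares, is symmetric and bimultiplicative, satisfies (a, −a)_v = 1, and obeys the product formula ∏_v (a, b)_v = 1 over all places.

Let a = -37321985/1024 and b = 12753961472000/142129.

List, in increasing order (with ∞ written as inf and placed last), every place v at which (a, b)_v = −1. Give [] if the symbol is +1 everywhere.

[5, 23]

Mod squares: a ≡ -103385, b ≡ 5. Check v ∈ {∞, 2, 5, 7, 13, 19, 23, 29, 31}.
v=29: a=29^1·(≡19), b=29^-2·(≡20) mod 29; (19|29)=-1, (20|29)=+1; (−1)^{1·-2·14}·(-1)^-2·(+1)^1 = +1.
v=13: a=13^0·(≡4), b=13^-2·(≡11) mod 13; (4|13)=+1, (11|13)=-1; (−1)^{0·-2·6}·(+1)^-2·(-1)^0 = +1.
v=∞: -103385 < 0 and 5 > 0  ⇒  (a,b)_∞ = +1.
v=31: a=31^1·(≡12), b=31^2·(≡7) mod 31; (12|31)=-1, (7|31)=+1; (−1)^{1·2·15}·(-1)^2·(+1)^1 = +1.
v=2: v_2(a)=-10, v_2(b)=12; units ≡ 7, 5 (mod 8); ε·ε+αω+βω = 1·0+-10·1+12·0 ≡ 0  ⇒  (a,b)_2 = +1.
v=23: a=23^1·(≡2), b=23^2·(≡21) mod 23; (2|23)=+1, (21|23)=-1; (−1)^{1·2·11}·(+1)^2·(-1)^1 = -1.
v=7: a=7^0·(≡3), b=7^2·(≡6) mod 7; (3|7)=-1, (6|7)=-1; (−1)^{0·2·3}·(-1)^2·(-1)^0 = +1.
v=5: a=5^1·(≡2), b=5^3·(≡4) mod 5; (2|5)=-1, (4|5)=+1; (−1)^{1·3·2}·(-1)^3·(+1)^1 = -1.
v=19: a=19^2·(≡3), b=19^0·(≡9) mod 19; (3|19)=-1, (9|19)=+1; (−1)^{2·0·9}·(-1)^0·(+1)^2 = +1.
|Ram(-103385, 5)| = 2, even; anisotropic at {5, 23}.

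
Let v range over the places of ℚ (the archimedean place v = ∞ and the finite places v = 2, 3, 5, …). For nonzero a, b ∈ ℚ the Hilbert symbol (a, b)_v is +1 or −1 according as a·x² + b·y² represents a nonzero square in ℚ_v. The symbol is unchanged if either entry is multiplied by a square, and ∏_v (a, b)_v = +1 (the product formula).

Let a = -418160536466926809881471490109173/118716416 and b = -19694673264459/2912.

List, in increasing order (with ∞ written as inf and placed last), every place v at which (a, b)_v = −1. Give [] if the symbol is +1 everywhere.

Mod squares: a ≡ -1302, b ≡ -18769698402. Check v ∈ {∞, 2, 3, 7, 13, 17, 19, 23, 31, 37, 41, 43}.
v=37: a=37^2·(≡25), b=37^1·(≡14) mod 37; (25|37)=+1, (14|37)=-1; (−1)^{2·1·18}·(+1)^1·(-1)^2 = +1.
v=17: a=17^4·(≡12), b=17^1·(≡5) mod 17; (12|17)=-1, (5|17)=-1; (−1)^{4·1·8}·(-1)^1·(-1)^4 = -1.
v=19: a=19^6·(≡9), b=19^2·(≡2) mod 19; (9|19)=+1, (2|19)=-1; (−1)^{6·2·9}·(+1)^2·(-1)^6 = +1.
v=∞: -1302 < 0 and -18769698402 < 0  ⇒  (a,b)_∞ = -1.
v=43: a=43^2·(≡36), b=43^1·(≡26) mod 43; (36|43)=+1, (26|43)=-1; (−1)^{2·1·21}·(+1)^1·(-1)^2 = +1.
v=7: a=7^-3·(≡3), b=7^-1·(≡1) mod 7; (3|7)=-1, (1|7)=+1; (−1)^{-3·-1·3}·(-1)^-1·(+1)^-3 = +1.
v=13: a=13^-2·(≡11), b=13^-1·(≡5) mod 13; (11|13)=-1, (5|13)=-1; (−1)^{-2·-1·6}·(-1)^-1·(-1)^-2 = -1.
v=23: a=23^4·(≡1), b=23^2·(≡14) mod 23; (1|23)=+1, (14|23)=-1; (−1)^{4·2·11}·(+1)^2·(-1)^4 = +1.
v=31: a=31^3·(≡8), b=31^1·(≡10) mod 31; (8|31)=+1, (10|31)=+1; (−1)^{3·1·15}·(+1)^1·(+1)^3 = -1.
v=41: a=41^2·(≡40), b=41^1·(≡25) mod 41; (40|41)=+1, (25|41)=+1; (−1)^{2·1·20}·(+1)^1·(+1)^2 = +1.
v=3: a=3^1·(≡1), b=3^1·(≡1) mod 3; (1|3)=+1, (1|3)=+1; (−1)^{1·1·1}·(+1)^1·(+1)^1 = -1.
v=2: v_2(a)=-11, v_2(b)=-5; units ≡ 5, 7 (mod 8); ε·ε+αω+βω = 0·1+-11·0+-5·1 ≡ 1  ⇒  (a,b)_2 = -1.
|Ram(-1302, -18769698402)| = 6, even; anisotropic at {2, 3, 13, 17, 31, ∞}.

[2, 3, 13, 17, 31, inf]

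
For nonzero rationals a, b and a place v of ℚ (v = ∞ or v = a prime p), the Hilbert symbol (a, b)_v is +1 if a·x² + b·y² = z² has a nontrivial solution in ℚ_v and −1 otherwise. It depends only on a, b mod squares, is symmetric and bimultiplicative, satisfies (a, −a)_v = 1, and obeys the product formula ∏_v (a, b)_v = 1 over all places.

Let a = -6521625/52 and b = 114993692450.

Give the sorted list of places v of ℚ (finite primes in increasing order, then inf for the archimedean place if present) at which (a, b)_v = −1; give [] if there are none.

(a, b) ≡ (-376805, 2) mod (ℚ^×)²; places V = {2, 3, 5, 7, 11, 13, 17, 31, ∞}.
(a,b)_3: α=2, u≡1; β=0, v≡2 (mod 3); (1|3)=+1, (2|3)=-1; sign (−1)^0·+1^0·-1^2 = +1.
(a,b)_5: α=3, u≡1; β=2, v≡3 (mod 5); (1|5)=+1, (3|5)=-1; sign (−1)^0·+1^2·-1^3 = -1.
(a,b)_2: α=-2, β=1; u≡3, v≡1 (mod 8); ε(u)ε(v)=1·0, αω(v)=-2·0, βω(u)=1·1; sum ≡ 1  ⇒  -1.
(a,b)_13: α=-1, u≡5; β=2, v≡8 (mod 13); (5|13)=-1, (8|13)=-1; sign (−1)^0·-1^2·-1^-1 = -1.
(a,b)_31: α=1, u≡4; β=2, v≡16 (mod 31); (4|31)=+1, (16|31)=+1; sign (−1)^0·+1^2·+1^1 = +1.
(a,b)_7: α=0, u≡3; β=2, v≡4 (mod 7); (3|7)=-1, (4|7)=+1; sign (−1)^0·-1^2·+1^0 = +1.
(a,b)_∞: sgn(-376805)=−, sgn(2)=+, so +1.
(a,b)_17: α=1, u≡14; β=2, v≡16 (mod 17); (14|17)=-1, (16|17)=+1; sign (−1)^0·-1^2·+1^1 = +1.
(a,b)_11: α=1, u≡10; β=0, v≡10 (mod 11); (10|11)=-1, (10|11)=-1; sign (−1)^0·-1^0·-1^1 = -1.
Ram(-376805, 2) = {2, 5, 11, 13}; no ℚ_2-point on the conic.

[2, 5, 11, 13]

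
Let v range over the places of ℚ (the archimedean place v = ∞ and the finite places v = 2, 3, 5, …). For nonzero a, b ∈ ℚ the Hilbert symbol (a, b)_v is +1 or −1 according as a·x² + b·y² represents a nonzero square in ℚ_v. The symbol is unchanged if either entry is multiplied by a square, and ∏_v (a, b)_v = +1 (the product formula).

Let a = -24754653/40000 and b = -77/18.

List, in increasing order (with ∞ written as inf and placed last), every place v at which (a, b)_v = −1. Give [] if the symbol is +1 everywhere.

[7, inf]

Mod squares: a ≡ -77, b ≡ -154. Check v ∈ {∞, 2, 3, 5, 7, 11}.
v=11: a=11^1·(≡3), b=11^1·(≡10) mod 11; (3|11)=+1, (10|11)=-1; (−1)^{1·1·5}·(+1)^1·(-1)^1 = +1.
v=2: v_2(a)=-6, v_2(b)=-1; units ≡ 3, 3 (mod 8); ε·ε+αω+βω = 1·1+-6·1+-1·1 ≡ 0  ⇒  (a,b)_2 = +1.
v=3: a=3^8·(≡1), b=3^-2·(≡2) mod 3; (1|3)=+1, (2|3)=-1; (−1)^{8·-2·1}·(+1)^-2·(-1)^8 = +1.
v=∞: -77 < 0 and -154 < 0  ⇒  (a,b)_∞ = -1.
v=5: a=5^-4·(≡3), b=5^0·(≡1) mod 5; (3|5)=-1, (1|5)=+1; (−1)^{-4·0·2}·(-1)^0·(+1)^-4 = +1.
v=7: a=7^3·(≡3), b=7^1·(≡6) mod 7; (3|7)=-1, (6|7)=-1; (−1)^{3·1·3}·(-1)^1·(-1)^3 = -1.
(-77, -154 / ℚ) ramifies at {7, ∞}: a division algebra.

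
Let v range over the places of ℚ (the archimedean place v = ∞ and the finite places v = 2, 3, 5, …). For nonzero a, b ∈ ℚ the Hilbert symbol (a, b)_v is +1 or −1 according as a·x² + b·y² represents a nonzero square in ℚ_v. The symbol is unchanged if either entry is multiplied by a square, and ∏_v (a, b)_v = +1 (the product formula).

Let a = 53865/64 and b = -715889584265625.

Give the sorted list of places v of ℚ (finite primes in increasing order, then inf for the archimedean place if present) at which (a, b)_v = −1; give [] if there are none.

(a, b) ≡ (665, -3553) mod (ℚ^×)²; places V = {2, 3, 5, 7, 11, 17, 19, ∞}.
(a,b)_3: α=4, u≡2; β=6, v≡2 (mod 3); (2|3)=-1, (2|3)=-1; sign (−1)^0·-1^6·-1^4 = +1.
(a,b)_19: α=1, u≡6; β=3, v≡2 (mod 19); (6|19)=+1, (2|19)=-1; sign (−1)^1·+1^3·-1^1 = +1.
(a,b)_7: α=1, u≡2; β=2, v≡5 (mod 7); (2|7)=+1, (5|7)=-1; sign (−1)^0·+1^2·-1^1 = -1.
(a,b)_∞: sgn(665)=+, sgn(-3553)=−, so +1.
(a,b)_2: α=-6, β=0; u≡1, v≡7 (mod 8); ε(u)ε(v)=0·1, αω(v)=-6·0, βω(u)=0·0; sum ≡ 0  ⇒  +1.
(a,b)_5: α=1, u≡2; β=6, v≡2 (mod 5); (2|5)=-1, (2|5)=-1; sign (−1)^0·-1^6·-1^1 = -1.
(a,b)_17: α=0, u≡2; β=1, v≡10 (mod 17); (2|17)=+1, (10|17)=-1; sign (−1)^0·+1^1·-1^0 = +1.
(a,b)_11: α=0, u≡1; β=1, v≡6 (mod 11); (1|11)=+1, (6|11)=-1; sign (−1)^0·+1^1·-1^0 = +1.
|Ram(665, -3553)| = 2, even; anisotropic at {5, 7}.

[5, 7]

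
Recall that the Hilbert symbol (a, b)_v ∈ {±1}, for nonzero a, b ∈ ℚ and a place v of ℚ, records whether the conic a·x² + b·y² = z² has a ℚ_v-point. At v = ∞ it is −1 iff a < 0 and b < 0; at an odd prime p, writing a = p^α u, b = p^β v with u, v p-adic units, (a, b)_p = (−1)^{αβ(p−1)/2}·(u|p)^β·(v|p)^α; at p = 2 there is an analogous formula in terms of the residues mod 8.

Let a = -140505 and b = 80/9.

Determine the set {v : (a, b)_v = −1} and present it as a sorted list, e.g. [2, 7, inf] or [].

(a, b) ≡ (-140505, 5) mod (ℚ^×)²; places V = {2, 3, 5, 17, 19, 29, ∞}.
(a,b)_3: α=1, u≡1; β=-2, v≡2 (mod 3); (1|3)=+1, (2|3)=-1; sign (−1)^0·+1^-2·-1^1 = -1.
(a,b)_17: α=1, u≡14; β=0, v≡7 (mod 17); (14|17)=-1, (7|17)=-1; sign (−1)^0·-1^0·-1^1 = -1.
(a,b)_∞: sgn(-140505)=−, sgn(5)=+, so +1.
(a,b)_2: α=0, β=4; u≡7, v≡5 (mod 8); ε(u)ε(v)=1·0, αω(v)=0·1, βω(u)=4·0; sum ≡ 0  ⇒  +1.
(a,b)_19: α=1, u≡15; β=0, v≡11 (mod 19); (15|19)=-1, (11|19)=+1; sign (−1)^0·-1^0·+1^1 = +1.
(a,b)_5: α=1, u≡4; β=1, v≡4 (mod 5); (4|5)=+1, (4|5)=+1; sign (−1)^0·+1^1·+1^1 = +1.
(a,b)_29: α=1, u≡27; β=0, v≡25 (mod 29); (27|29)=-1, (25|29)=+1; sign (−1)^0·-1^0·+1^1 = +1.
Ram(-140505, 5) = {3, 17}; no ℚ_3-point on the conic.

[3, 17]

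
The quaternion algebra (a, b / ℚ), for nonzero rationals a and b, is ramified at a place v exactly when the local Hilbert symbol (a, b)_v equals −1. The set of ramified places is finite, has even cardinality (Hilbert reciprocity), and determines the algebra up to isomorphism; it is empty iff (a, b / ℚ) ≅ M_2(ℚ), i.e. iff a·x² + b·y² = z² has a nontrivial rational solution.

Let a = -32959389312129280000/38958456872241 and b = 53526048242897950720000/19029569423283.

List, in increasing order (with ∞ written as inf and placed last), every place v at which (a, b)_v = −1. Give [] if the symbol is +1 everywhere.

[2, 3, 7, 17]

(a, b) ≡ (-442, 134589) mod (ℚ^×)²; places V = {2, 3, 5, 7, 11, 13, 17, 19, 23, 29, 31, ∞}.
(a,b)_11: α=4, u≡9; β=4, v≡4 (mod 11); (9|11)=+1, (4|11)=+1; sign (−1)^0·+1^4·+1^4 = +1.
(a,b)_5: α=4, u≡2; β=4, v≡4 (mod 5); (2|5)=-1, (4|5)=+1; sign (−1)^0·-1^4·+1^4 = +1.
(a,b)_29: α=0, u≡6; β=1, v≡13 (mod 29); (6|29)=+1, (13|29)=+1; sign (−1)^0·+1^1·+1^0 = +1.
(a,b)_13: α=3, u≡6; β=3, v≡7 (mod 13); (6|13)=-1, (7|13)=-1; sign (−1)^0·-1^3·-1^3 = +1.
(a,b)_19: α=-2, u≡2; β=0, v≡18 (mod 19); (2|19)=-1, (18|19)=-1; sign (−1)^0·-1^0·-1^-2 = +1.
(a,b)_7: α=2, u≡6; β=3, v≡3 (mod 7); (6|7)=-1, (3|7)=-1; sign (−1)^0·-1^3·-1^2 = -1.
(a,b)_17: α=1, u≡8; β=1, v≡10 (mod 17); (8|17)=+1, (10|17)=-1; sign (−1)^0·+1^1·-1^1 = -1.
(a,b)_31: α=2, u≡13; β=2, v≡1 (mod 31); (13|31)=-1, (1|31)=+1; sign (−1)^0·-1^2·+1^2 = +1.
(a,b)_3: α=-6, u≡2; β=-5, v≡1 (mod 3); (2|3)=-1, (1|3)=+1; sign (−1)^0·-1^-5·+1^-6 = -1.
(a,b)_23: α=-6, u≡2; β=-8, v≡13 (mod 23); (2|23)=+1, (13|23)=+1; sign (−1)^0·+1^-8·+1^-6 = +1.
(a,b)_2: α=11, β=14; u≡3, v≡5 (mod 8); ε(u)ε(v)=1·0, αω(v)=11·1, βω(u)=14·1; sum ≡ 1  ⇒  -1.
(a,b)_∞: sgn(-442)=−, sgn(134589)=+, so +1.
Ram(-442, 134589) = {2, 3, 7, 17}; no ℚ_2-point on the conic.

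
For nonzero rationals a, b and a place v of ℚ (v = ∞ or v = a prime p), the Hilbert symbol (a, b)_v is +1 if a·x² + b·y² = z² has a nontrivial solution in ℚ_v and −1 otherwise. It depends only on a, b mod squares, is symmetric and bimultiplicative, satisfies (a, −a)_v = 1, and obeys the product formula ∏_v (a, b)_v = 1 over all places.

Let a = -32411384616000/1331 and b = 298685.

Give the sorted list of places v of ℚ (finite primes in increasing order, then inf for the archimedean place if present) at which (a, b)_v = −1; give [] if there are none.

[3, 11]

(a, b) ≡ (-100872915, 298685) mod (ℚ^×)²; places V = {2, 3, 5, 11, 13, 31, 37, 41, 47, ∞}.
(a,b)_37: α=1, u≡6; β=0, v≡21 (mod 37); (6|37)=-1, (21|37)=+1; sign (−1)^0·-1^0·+1^1 = +1.
(a,b)_3: α=1, u≡1; β=0, v≡2 (mod 3); (1|3)=+1, (2|3)=-1; sign (−1)^0·+1^0·-1^1 = -1.
(a,b)_2: α=6, β=0; u≡5, v≡5 (mod 8); ε(u)ε(v)=0·0, αω(v)=6·1, βω(u)=0·1; sum ≡ 0  ⇒  +1.
(a,b)_11: α=-3, u≡6; β=0, v≡2 (mod 11); (6|11)=-1, (2|11)=-1; sign (−1)^0·-1^0·-1^-3 = -1.
(a,b)_41: α=1, u≡35; β=1, v≡28 (mod 41); (35|41)=-1, (28|41)=-1; sign (−1)^0·-1^1·-1^1 = +1.
(a,b)_5: α=3, u≡2; β=1, v≡2 (mod 5); (2|5)=-1, (2|5)=-1; sign (−1)^0·-1^1·-1^3 = +1.
(a,b)_47: α=2, u≡3; β=1, v≡10 (mod 47); (3|47)=+1, (10|47)=-1; sign (−1)^0·+1^1·-1^2 = +1.
(a,b)_13: α=1, u≡5; β=0, v≡10 (mod 13); (5|13)=-1, (10|13)=+1; sign (−1)^0·-1^0·+1^1 = +1.
(a,b)_31: α=1, u≡27; β=1, v≡25 (mod 31); (27|31)=-1, (25|31)=+1; sign (−1)^1·-1^1·+1^1 = +1.
(a,b)_∞: sgn(-100872915)=−, sgn(298685)=+, so +1.
(-100872915, 298685 / ℚ) ramifies at {3, 11}: a division algebra.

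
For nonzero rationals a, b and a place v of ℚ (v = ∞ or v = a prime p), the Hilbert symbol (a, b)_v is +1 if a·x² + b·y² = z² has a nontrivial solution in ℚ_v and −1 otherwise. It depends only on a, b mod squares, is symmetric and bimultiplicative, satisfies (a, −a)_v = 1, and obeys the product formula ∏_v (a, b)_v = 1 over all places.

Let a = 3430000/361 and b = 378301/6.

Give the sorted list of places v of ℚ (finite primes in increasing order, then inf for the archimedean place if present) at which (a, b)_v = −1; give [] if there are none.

[2, 7, 11, 17]

Mod squares: a ≡ 7, b ≡ 7854. Check v ∈ {∞, 2, 3, 5, 7, 11, 17, 19}.
v=7: a=7^3·(≡1), b=7^1·(≡4) mod 7; (1|7)=+1, (4|7)=+1; (−1)^{3·1·3}·(+1)^1·(+1)^3 = -1.
v=∞: 7 > 0 and 7854 > 0  ⇒  (a,b)_∞ = +1.
v=3: a=3^0·(≡1), b=3^-1·(≡2) mod 3; (1|3)=+1, (2|3)=-1; (−1)^{0·-1·1}·(+1)^-1·(-1)^0 = +1.
v=5: a=5^4·(≡3), b=5^0·(≡1) mod 5; (3|5)=-1, (1|5)=+1; (−1)^{4·0·2}·(-1)^0·(+1)^4 = +1.
v=2: v_2(a)=4, v_2(b)=-1; units ≡ 7, 7 (mod 8); ε·ε+αω+βω = 1·1+4·0+-1·0 ≡ 1  ⇒  (a,b)_2 = -1.
v=17: a=17^0·(≡3), b=17^3·(≡10) mod 17; (3|17)=-1, (10|17)=-1; (−1)^{0·3·8}·(-1)^3·(-1)^0 = -1.
v=11: a=11^0·(≡10), b=11^1·(≡10) mod 11; (10|11)=-1, (10|11)=-1; (−1)^{0·1·5}·(-1)^1·(-1)^0 = -1.
v=19: a=19^-2·(≡6), b=19^0·(≡5) mod 19; (6|19)=+1, (5|19)=+1; (−1)^{-2·0·9}·(+1)^0·(+1)^-2 = +1.
|Ram(7, 7854)| = 4, even; anisotropic at {2, 7, 11, 17}.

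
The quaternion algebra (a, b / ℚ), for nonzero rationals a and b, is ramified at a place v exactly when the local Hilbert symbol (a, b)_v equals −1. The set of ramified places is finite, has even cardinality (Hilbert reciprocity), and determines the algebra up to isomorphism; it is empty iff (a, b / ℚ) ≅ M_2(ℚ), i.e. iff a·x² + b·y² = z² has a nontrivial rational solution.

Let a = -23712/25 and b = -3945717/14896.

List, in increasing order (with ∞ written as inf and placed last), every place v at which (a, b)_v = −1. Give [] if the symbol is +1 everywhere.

Mod squares: a ≡ -1482, b ≡ -28823. Check v ∈ {∞, 2, 3, 5, 7, 13, 17, 19, 37, 41}.
v=17: a=17^0·(≡11), b=17^2·(≡8) mod 17; (11|17)=-1, (8|17)=+1; (−1)^{0·2·8}·(-1)^2·(+1)^0 = +1.
v=3: a=3^1·(≡1), b=3^2·(≡1) mod 3; (1|3)=+1, (1|3)=+1; (−1)^{1·2·1}·(+1)^2·(+1)^1 = +1.
v=2: v_2(a)=5, v_2(b)=-4; units ≡ 3, 1 (mod 8); ε·ε+αω+βω = 1·0+5·0+-4·1 ≡ 0  ⇒  (a,b)_2 = +1.
v=∞: -1482 < 0 and -28823 < 0  ⇒  (a,b)_∞ = -1.
v=7: a=7^0·(≡1), b=7^-2·(≡5) mod 7; (1|7)=+1, (5|7)=-1; (−1)^{0·-2·3}·(+1)^-2·(-1)^0 = +1.
v=5: a=5^-2·(≡3), b=5^0·(≡3) mod 5; (3|5)=-1, (3|5)=-1; (−1)^{-2·0·2}·(-1)^0·(-1)^-2 = +1.
v=13: a=13^1·(≡4), b=13^0·(≡11) mod 13; (4|13)=+1, (11|13)=-1; (−1)^{1·0·6}·(+1)^0·(-1)^1 = -1.
v=19: a=19^1·(≡1), b=19^-1·(≡14) mod 19; (1|19)=+1, (14|19)=-1; (−1)^{1·-1·9}·(+1)^-1·(-1)^1 = +1.
v=37: a=37^0·(≡15), b=37^1·(≡35) mod 37; (15|37)=-1, (35|37)=-1; (−1)^{0·1·18}·(-1)^1·(-1)^0 = -1.
v=41: a=41^0·(≡6), b=41^1·(≡15) mod 41; (6|41)=-1, (15|41)=-1; (−1)^{0·1·20}·(-1)^1·(-1)^0 = -1.
(-1482, -28823 / ℚ) ramifies at {13, 37, 41, ∞}: a division algebra.

[13, 37, 41, inf]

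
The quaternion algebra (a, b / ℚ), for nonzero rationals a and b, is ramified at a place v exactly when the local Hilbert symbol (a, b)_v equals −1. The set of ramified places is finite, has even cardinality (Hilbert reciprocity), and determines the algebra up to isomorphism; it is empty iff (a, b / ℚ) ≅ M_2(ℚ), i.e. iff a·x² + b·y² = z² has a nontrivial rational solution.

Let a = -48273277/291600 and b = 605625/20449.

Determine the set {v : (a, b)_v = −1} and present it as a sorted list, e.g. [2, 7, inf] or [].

(a, b) ≡ (-13, 969) mod (ℚ^×)²; places V = {2, 3, 5, 11, 13, 17, 19, 41, 47, ∞}.
(a,b)_11: α=0, u≡3; β=-2, v≡5 (mod 11); (3|11)=+1, (5|11)=+1; sign (−1)^0·+1^-2·+1^0 = +1.
(a,b)_5: α=-2, u≡2; β=4, v≡1 (mod 5); (2|5)=-1, (1|5)=+1; sign (−1)^0·-1^4·+1^-2 = +1.
(a,b)_∞: sgn(-13)=−, sgn(969)=+, so +1.
(a,b)_3: α=-6, u≡2; β=1, v≡2 (mod 3); (2|3)=-1, (2|3)=-1; sign (−1)^0·-1^1·-1^-6 = -1.
(a,b)_2: α=-4, β=0; u≡3, v≡1 (mod 8); ε(u)ε(v)=1·0, αω(v)=-4·0, βω(u)=0·1; sum ≡ 0  ⇒  +1.
(a,b)_19: α=0, u≡6; β=1, v≡10 (mod 19); (6|19)=+1, (10|19)=-1; sign (−1)^0·+1^1·-1^0 = +1.
(a,b)_13: α=1, u≡3; β=-2, v≡5 (mod 13); (3|13)=+1, (5|13)=-1; sign (−1)^0·+1^-2·-1^1 = -1.
(a,b)_17: α=0, u≡9; β=1, v≡12 (mod 17); (9|17)=+1, (12|17)=-1; sign (−1)^0·+1^1·-1^0 = +1.
(a,b)_41: α=2, u≡3; β=0, v≡15 (mod 41); (3|41)=-1, (15|41)=-1; sign (−1)^0·-1^0·-1^2 = +1.
(a,b)_47: α=2, u≡8; β=0, v≡31 (mod 47); (8|47)=+1, (31|47)=-1; sign (−1)^0·+1^0·-1^2 = +1.
|Ram(-13, 969)| = 2, even; anisotropic at {3, 13}.

[3, 13]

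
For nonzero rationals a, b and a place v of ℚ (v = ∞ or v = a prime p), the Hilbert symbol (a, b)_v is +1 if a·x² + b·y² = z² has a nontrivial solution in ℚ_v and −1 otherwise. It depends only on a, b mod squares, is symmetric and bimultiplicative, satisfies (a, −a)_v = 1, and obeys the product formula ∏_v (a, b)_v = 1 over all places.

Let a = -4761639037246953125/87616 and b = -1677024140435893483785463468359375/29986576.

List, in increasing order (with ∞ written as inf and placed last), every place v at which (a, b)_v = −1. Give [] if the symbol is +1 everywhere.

[17, 19, 41, inf]

Mod squares: a ≡ -42845, b ≡ -99671. Check v ∈ {∞, 2, 3, 5, 11, 13, 17, 19, 37, 41}.
v=13: a=13^0·(≡1), b=13^3·(≡10) mod 13; (1|13)=+1, (10|13)=+1; (−1)^{0·3·6}·(+1)^3·(+1)^0 = +1.
v=19: a=19^1·(≡1), b=19^2·(≡2) mod 19; (1|19)=+1, (2|19)=-1; (−1)^{1·2·9}·(+1)^2·(-1)^1 = -1.
v=17: a=17^2·(≡11), b=17^3·(≡1) mod 17; (11|17)=-1, (1|17)=+1; (−1)^{2·3·8}·(-1)^3·(+1)^2 = -1.
v=11: a=11^5·(≡8), b=11^5·(≡9) mod 11; (8|11)=-1, (9|11)=+1; (−1)^{5·5·5}·(-1)^5·(+1)^5 = +1.
v=37: a=37^-2·(≡36), b=37^-4·(≡21) mod 37; (36|37)=+1, (21|37)=+1; (−1)^{-2·-4·18}·(+1)^-4·(+1)^-2 = +1.
v=∞: -42845 < 0 and -99671 < 0  ⇒  (a,b)_∞ = -1.
v=41: a=41^3·(≡25), b=41^5·(≡34) mod 41; (25|41)=+1, (34|41)=-1; (−1)^{3·5·20}·(+1)^5·(-1)^3 = -1.
v=5: a=5^7·(≡4), b=5^8·(≡1) mod 5; (4|5)=+1, (1|5)=+1; (−1)^{7·8·2}·(+1)^8·(+1)^7 = +1.
v=3: a=3^0·(≡1), b=3^10·(≡1) mod 3; (1|3)=+1, (1|3)=+1; (−1)^{0·10·1}·(+1)^10·(+1)^0 = +1.
v=2: v_2(a)=-6, v_2(b)=-4; units ≡ 3, 1 (mod 8); ε·ε+αω+βω = 1·0+-6·0+-4·1 ≡ 0  ⇒  (a,b)_2 = +1.
|Ram(-42845, -99671)| = 4, even; anisotropic at {17, 19, 41, ∞}.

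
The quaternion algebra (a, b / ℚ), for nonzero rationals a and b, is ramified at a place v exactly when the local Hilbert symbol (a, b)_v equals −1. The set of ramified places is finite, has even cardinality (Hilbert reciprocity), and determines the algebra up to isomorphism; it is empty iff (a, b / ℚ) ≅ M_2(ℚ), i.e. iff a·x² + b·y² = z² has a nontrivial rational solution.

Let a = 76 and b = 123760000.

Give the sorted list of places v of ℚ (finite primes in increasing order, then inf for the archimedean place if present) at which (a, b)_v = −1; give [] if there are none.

(a, b) ≡ (19, 3094) mod (ℚ^×)²; places V = {2, 5, 7, 13, 17, 19, ∞}.
(a,b)_7: α=0, u≡6; β=1, v≡2 (mod 7); (6|7)=-1, (2|7)=+1; sign (−1)^0·-1^1·+1^0 = -1.
(a,b)_2: α=2, β=7; u≡3, v≡3 (mod 8); ε(u)ε(v)=1·1, αω(v)=2·1, βω(u)=7·1; sum ≡ 0  ⇒  +1.
(a,b)_∞: sgn(19)=+, sgn(3094)=+, so +1.
(a,b)_19: α=1, u≡4; β=0, v≡4 (mod 19); (4|19)=+1, (4|19)=+1; sign (−1)^0·+1^0·+1^1 = +1.
(a,b)_17: α=0, u≡8; β=1, v≡5 (mod 17); (8|17)=+1, (5|17)=-1; sign (−1)^0·+1^1·-1^0 = +1.
(a,b)_5: α=0, u≡1; β=4, v≡1 (mod 5); (1|5)=+1, (1|5)=+1; sign (−1)^0·+1^4·+1^0 = +1.
(a,b)_13: α=0, u≡11; β=1, v≡9 (mod 13); (11|13)=-1, (9|13)=+1; sign (−1)^0·-1^1·+1^0 = -1.
(19, 3094 / ℚ) ramifies at {7, 13}: a division algebra.

[7, 13]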